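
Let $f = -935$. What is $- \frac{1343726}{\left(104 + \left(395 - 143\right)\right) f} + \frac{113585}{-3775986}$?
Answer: $\frac{629510332592}{157109337495} \approx 4.0068$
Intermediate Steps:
$- \frac{1343726}{\left(104 + \left(395 - 143\right)\right) f} + \frac{113585}{-3775986} = - \frac{1343726}{\left(104 + \left(395 - 143\right)\right) \left(-935\right)} + \frac{113585}{-3775986} = - \frac{1343726}{\left(104 + 252\right) \left(-935\right)} + 113585 \left(- \frac{1}{3775986}\right) = - \frac{1343726}{356 \left(-935\right)} - \frac{113585}{3775986} = - \frac{1343726}{-332860} - \frac{113585}{3775986} = \left(-1343726\right) \left(- \frac{1}{332860}\right) - \frac{113585}{3775986} = \frac{671863}{166430} - \frac{113585}{3775986} = \frac{629510332592}{157109337495}$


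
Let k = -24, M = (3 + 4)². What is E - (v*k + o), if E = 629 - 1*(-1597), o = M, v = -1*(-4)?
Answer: 2273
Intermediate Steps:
v = 4
M = 49 (M = 7² = 49)
o = 49
E = 2226 (E = 629 + 1597 = 2226)
E - (v*k + o) = 2226 - (4*(-24) + 49) = 2226 - (-96 + 49) = 2226 - 1*(-47) = 2226 + 47 = 2273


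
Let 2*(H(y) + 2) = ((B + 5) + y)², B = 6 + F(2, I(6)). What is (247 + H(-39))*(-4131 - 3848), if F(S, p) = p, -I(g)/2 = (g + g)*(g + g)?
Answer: -400330367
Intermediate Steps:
I(g) = -8*g² (I(g) = -2*(g + g)*(g + g) = -2*2*g*2*g = -8*g²)
B = -282 (B = 6 - 8*6² = 6 - 8*36 = 6 - 288 = -282)
H(y) = -2 + (-277 + y)²/2 (H(y) = -2 + ((-282 + 5) + y)²/2 = -2 + (-277 + y)²/2)
(247 + H(-39))*(-4131 - 3848) = (247 + (-2 + (-277 - 39)²/2))*(-4131 - 3848) = (247 + (-2 + (½)*(-316)²))*(-7979) = (247 + (-2 + (½)*99856))*(-7979) = (247 + (-2 + 49928))*(-7979) = (247 + 49926)*(-7979) = 50173*(-7979) = -400330367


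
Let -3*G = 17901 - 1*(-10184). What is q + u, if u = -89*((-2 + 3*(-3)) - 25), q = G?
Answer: -18473/3 ≈ -6157.7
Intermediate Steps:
G = -28085/3 (G = -(17901 - 1*(-10184))/3 = -(17901 + 10184)/3 = -1/3*28085 = -28085/3 ≈ -9361.7)
q = -28085/3 ≈ -9361.7
u = 3204 (u = -89*((-2 - 9) - 25) = -89*(-11 - 25) = -89*(-36) = 3204)
q + u = -28085/3 + 3204 = -18473/3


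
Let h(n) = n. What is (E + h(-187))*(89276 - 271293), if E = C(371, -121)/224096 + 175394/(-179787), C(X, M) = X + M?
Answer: 689244278023202033/20144773776 ≈ 3.4215e+7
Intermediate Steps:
C(X, M) = M + X
E = -19630073537/20144773776 (E = (-121 + 371)/224096 + 175394/(-179787) = 250*(1/224096) + 175394*(-1/179787) = 125/112048 - 175394/179787 = -19630073537/20144773776 ≈ -0.97445)
(E + h(-187))*(89276 - 271293) = (-19630073537/20144773776 - 187)*(89276 - 271293) = -3786702769649/20144773776*(-182017) = 689244278023202033/20144773776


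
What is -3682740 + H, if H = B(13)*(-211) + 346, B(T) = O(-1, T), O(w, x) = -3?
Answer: -3681761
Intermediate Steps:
B(T) = -3
H = 979 (H = -3*(-211) + 346 = 633 + 346 = 979)
-3682740 + H = -3682740 + 979 = -3681761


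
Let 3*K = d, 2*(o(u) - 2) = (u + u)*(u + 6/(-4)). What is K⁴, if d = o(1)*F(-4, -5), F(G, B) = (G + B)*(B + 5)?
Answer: 0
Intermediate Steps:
F(G, B) = (5 + B)*(B + G) (F(G, B) = (B + G)*(5 + B) = (5 + B)*(B + G))
o(u) = 2 + u*(-3/2 + u) (o(u) = 2 + ((u + u)*(u + 6/(-4)))/2 = 2 + ((2*u)*(u + 6*(-¼)))/2 = 2 + ((2*u)*(u - 3/2))/2 = 2 + ((2*u)*(-3/2 + u))/2 = 2 + (2*u*(-3/2 + u))/2 = 2 + u*(-3/2 + u))
d = 0 (d = (2 + 1² - 3/2*1)*((-5)² + 5*(-5) + 5*(-4) - 5*(-4)) = (2 + 1 - 3/2)*(25 - 25 - 20 + 20) = (3/2)*0 = 0)
K = 0 (K = (⅓)*0 = 0)
K⁴ = 0⁴ = 0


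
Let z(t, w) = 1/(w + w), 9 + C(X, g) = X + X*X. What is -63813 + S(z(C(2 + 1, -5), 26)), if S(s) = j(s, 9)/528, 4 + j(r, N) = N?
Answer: -33693259/528 ≈ -63813.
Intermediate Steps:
j(r, N) = -4 + N
C(X, g) = -9 + X + X² (C(X, g) = -9 + (X + X*X) = -9 + (X + X²) = -9 + X + X²)
z(t, w) = 1/(2*w)
S(s) = 5/528 (S(s) = (-4 + 9)/528 = 5*(1/528) = 5/528)
-63813 + S(z(C(2 + 1, -5), 26)) = -63813 + 5/528 = -33693259/528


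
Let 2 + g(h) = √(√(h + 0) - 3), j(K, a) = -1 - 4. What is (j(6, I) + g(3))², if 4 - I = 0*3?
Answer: (7 - I*√(3 - √3))² ≈ 47.732 - 15.764*I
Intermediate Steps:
I = 4 (I = 4 - 0*3 = 4 - 1*0 = 4 + 0 = 4)
j(K, a) = -5
g(h) = -2 + √(-3 + √h) (g(h) = -2 + √(√(h + 0) - 3) = -2 + √(√h - 3) = -2 + √(-3 + √h))
(j(6, I) + g(3))² = (-5 + (-2 + √(-3 + √3)))² = (-7 + √(-3 + √3))²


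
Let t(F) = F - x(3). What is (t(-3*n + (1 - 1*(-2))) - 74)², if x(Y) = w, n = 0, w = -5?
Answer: 4356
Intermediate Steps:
x(Y) = -5
t(F) = 5 + F (t(F) = F - 1*(-5) = F + 5 = 5 + F)
(t(-3*n + (1 - 1*(-2))) - 74)² = ((5 + (-3*0 + (1 - 1*(-2)))) - 74)² = ((5 + (0 + (1 + 2))) - 74)² = ((5 + (0 + 3)) - 74)² = ((5 + 3) - 74)² = (8 - 74)² = (-66)² = 4356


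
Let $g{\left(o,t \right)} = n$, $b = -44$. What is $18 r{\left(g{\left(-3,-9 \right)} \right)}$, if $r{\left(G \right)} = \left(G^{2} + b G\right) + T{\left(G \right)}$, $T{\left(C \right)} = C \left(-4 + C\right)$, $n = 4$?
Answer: $-2880$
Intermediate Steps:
$g{\left(o,t \right)} = 4$
$r{\left(G \right)} = G^{2} - 44 G + G \left(-4 + G\right)$ ($r{\left(G \right)} = \left(G^{2} - 44 G\right) + G \left(-4 + G\right) = G^{2} - 44 G + G \left(-4 + G\right)$)
$18 r{\left(g{\left(-3,-9 \right)} \right)} = 18 \cdot 2 \cdot 4 \left(-24 + 4\right) = 18 \cdot 2 \cdot 4 \left(-20\right) = 18 \left(-160\right) = -2880$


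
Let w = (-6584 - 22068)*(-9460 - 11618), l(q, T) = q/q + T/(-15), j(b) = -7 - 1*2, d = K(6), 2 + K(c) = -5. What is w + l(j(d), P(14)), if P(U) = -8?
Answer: 9058902863/15 ≈ 6.0393e+8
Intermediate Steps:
K(c) = -7 (K(c) = -2 - 5 = -7)
d = -7
j(b) = -9 (j(b) = -7 - 2 = -9)
l(q, T) = 1 - T/15 (l(q, T) = 1 + T*(-1/15) = 1 - T/15)
w = 603926856 (w = -28652*(-21078) = 603926856)
w + l(j(d), P(14)) = 603926856 + (1 - 1/15*(-8)) = 603926856 + (1 + 8/15) = 603926856 + 23/15 = 9058902863/15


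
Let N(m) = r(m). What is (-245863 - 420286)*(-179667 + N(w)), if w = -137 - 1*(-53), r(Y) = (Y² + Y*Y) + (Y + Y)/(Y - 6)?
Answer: 1654245813253/15 ≈ 1.1028e+11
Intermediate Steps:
r(Y) = 2*Y² + 2*Y/(-6 + Y) (r(Y) = (Y² + Y²) + (2*Y)/(-6 + Y) = 2*Y² + 2*Y/(-6 + Y))
w = -84 (w = -137 + 53 = -84)
N(m) = 2*m*(1 + m² - 6*m)/(-6 + m)
(-245863 - 420286)*(-179667 + N(w)) = (-245863 - 420286)*(-179667 + 2*(-84)*(1 + (-84)² - 6*(-84))/(-6 - 84)) = -666149*(-179667 + 2*(-84)*(1 + 7056 + 504)/(-90)) = -666149*(-179667 + 2*(-84)*(-1/90)*7561) = -666149*(-179667 + 211708/15) = -666149*(-2483297/15) = 1654245813253/15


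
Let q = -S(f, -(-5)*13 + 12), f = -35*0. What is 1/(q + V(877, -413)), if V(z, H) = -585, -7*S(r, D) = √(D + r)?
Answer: -4095/2395564 - √77/2395564 ≈ -0.0017131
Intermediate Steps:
f = 0
S(r, D) = -√(D + r)/7
q = √77/7 (q = -(-1)*√((-(-5)*13 + 12) + 0)/7 = -(-1)*√((-5*(-13) + 12) + 0)/7 = -(-1)*√((65 + 12) + 0)/7 = -(-1)*√(77 + 0)/7 = -(-1)*√77/7 = √77/7 ≈ 1.2536)
1/(q + V(877, -413)) = 1/(√77/7 - 585) = 1/(-585 + √77/7)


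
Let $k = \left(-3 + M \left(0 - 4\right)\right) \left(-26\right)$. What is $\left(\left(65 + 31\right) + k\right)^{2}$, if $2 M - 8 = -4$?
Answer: $145924$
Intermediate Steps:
$M = 2$ ($M = 4 + \frac{1}{2} \left(-4\right) = 4 - 2 = 2$)
$k = 286$ ($k = \left(-3 + 2 \left(0 - 4\right)\right) \left(-26\right) = \left(-3 + 2 \left(-4\right)\right) \left(-26\right) = \left(-3 - 8\right) \left(-26\right) = \left(-11\right) \left(-26\right) = 286$)
$\left(\left(65 + 31\right) + k\right)^{2} = \left(\left(65 + 31\right) + 286\right)^{2} = \left(96 + 286\right)^{2} = 382^{2} = 145924$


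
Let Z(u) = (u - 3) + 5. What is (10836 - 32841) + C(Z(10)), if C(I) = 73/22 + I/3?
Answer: -483949/22 ≈ -21998.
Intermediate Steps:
Z(u) = 2 + u (Z(u) = (-3 + u) + 5 = 2 + u)
C(I) = 73/22 + I/3 (C(I) = 73*(1/22) + I*(⅓) = 73/22 + I/3)
(10836 - 32841) + C(Z(10)) = (10836 - 32841) + (73/22 + (2 + 10)/3) = -22005 + (73/22 + (⅓)*12) = -22005 + (73/22 + 4) = -22005 + 161/22 = -483949/22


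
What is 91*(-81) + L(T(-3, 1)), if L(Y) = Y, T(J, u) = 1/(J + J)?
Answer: -44227/6 ≈ -7371.2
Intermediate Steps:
T(J, u) = 1/(2*J)
91*(-81) + L(T(-3, 1)) = 91*(-81) + (½)/(-3) = -7371 + (½)*(-⅓) = -7371 - ⅙ = -44227/6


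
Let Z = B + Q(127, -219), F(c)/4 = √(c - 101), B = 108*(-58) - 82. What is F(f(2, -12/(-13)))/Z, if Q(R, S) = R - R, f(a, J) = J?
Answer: -2*I*√16913/41249 ≈ -0.0063056*I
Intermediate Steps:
Q(R, S) = 0
B = -6346 (B = -6264 - 82 = -6346)
F(c) = 4*√(-101 + c) (F(c) = 4*√(c - 101) = 4*√(-101 + c))
Z = -6346 (Z = -6346 + 0 = -6346)
F(f(2, -12/(-13)))/Z = (4*√(-101 - 12/(-13)))/(-6346) = (4*√(-101 - 12*(-1/13)))*(-1/6346) = (4*√(-101 + 12/13))*(-1/6346) = (4*√(-1301/13))*(-1/6346) = (4*(I*√16913/13))*(-1/6346) = (4*I*√16913/13)*(-1/6346) = -2*I*√16913/41249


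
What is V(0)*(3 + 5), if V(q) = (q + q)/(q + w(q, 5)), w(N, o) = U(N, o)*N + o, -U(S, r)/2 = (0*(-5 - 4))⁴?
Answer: 0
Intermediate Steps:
U(S, r) = 0 (U(S, r) = -2*(0*(-5 - 4))⁴ = -2*(0*(-9))⁴ = -2*0⁴ = -2*0 = 0)
w(N, o) = o (w(N, o) = 0*N + o = 0 + o = o)
V(q) = 2*q/(5 + q) (V(q) = (q + q)/(q + 5) = (2*q)/(5 + q) = 2*q/(5 + q))
V(0)*(3 + 5) = (2*0/(5 + 0))*(3 + 5) = (2*0/5)*8 = (2*0*(⅕))*8 = 0*8 = 0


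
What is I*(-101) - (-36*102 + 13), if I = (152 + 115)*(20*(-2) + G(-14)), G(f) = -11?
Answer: 1378976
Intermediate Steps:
I = -13617 (I = (152 + 115)*(20*(-2) - 11) = 267*(-40 - 11) = 267*(-51) = -13617)
I*(-101) - (-36*102 + 13) = -13617*(-101) - (-36*102 + 13) = 1375317 - (-3672 + 13) = 1375317 - 1*(-3659) = 1375317 + 3659 = 1378976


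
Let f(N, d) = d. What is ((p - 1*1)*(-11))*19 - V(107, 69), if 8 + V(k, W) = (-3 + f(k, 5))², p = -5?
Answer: 1258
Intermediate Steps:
V(k, W) = -4 (V(k, W) = -8 + (-3 + 5)² = -8 + 2² = -8 + 4 = -4)
((p - 1*1)*(-11))*19 - V(107, 69) = ((-5 - 1*1)*(-11))*19 - 1*(-4) = ((-5 - 1)*(-11))*19 + 4 = -6*(-11)*19 + 4 = 66*19 + 4 = 1254 + 4 = 1258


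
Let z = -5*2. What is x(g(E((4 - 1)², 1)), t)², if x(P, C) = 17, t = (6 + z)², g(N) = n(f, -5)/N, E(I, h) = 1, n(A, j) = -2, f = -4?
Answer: 289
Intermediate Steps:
z = -10
g(N) = -2/N
t = 16 (t = (6 - 10)² = (-4)² = 16)
x(g(E((4 - 1)², 1)), t)² = 17² = 289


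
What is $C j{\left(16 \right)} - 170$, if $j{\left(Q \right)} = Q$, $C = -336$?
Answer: $-5546$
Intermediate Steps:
$C j{\left(16 \right)} - 170 = \left(-336\right) 16 - 170 = -5376 - 170 = -5546$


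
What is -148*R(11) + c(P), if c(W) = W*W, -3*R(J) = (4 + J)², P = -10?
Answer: 11200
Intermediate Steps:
R(J) = -(4 + J)²/3
c(W) = W²
-148*R(11) + c(P) = -(-148)*(4 + 11)²/3 + (-10)² = -(-148)*15²/3 + 100 = -(-148)*225/3 + 100 = -148*(-75) + 100 = 11100 + 100 = 11200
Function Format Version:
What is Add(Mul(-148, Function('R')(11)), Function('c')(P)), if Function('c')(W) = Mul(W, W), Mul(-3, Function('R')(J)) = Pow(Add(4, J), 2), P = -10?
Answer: 11200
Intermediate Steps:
Function('R')(J) = Mul(Rational(-1, 3), Pow(Add(4, J), 2))
Function('c')(W) = Pow(W, 2)
Add(Mul(-148, Function('R')(11)), Function('c')(P)) = Add(Mul(-148, Mul(Rational(-1, 3), Pow(Add(4, 11), 2))), Pow(-10, 2)) = Add(Mul(-148, Mul(Rational(-1, 3), Pow(15, 2))), 100) = Add(Mul(-148, Mul(Rational(-1, 3), 225)), 100) = Add(Mul(-148, -75), 100) = Add(11100, 100) = 11200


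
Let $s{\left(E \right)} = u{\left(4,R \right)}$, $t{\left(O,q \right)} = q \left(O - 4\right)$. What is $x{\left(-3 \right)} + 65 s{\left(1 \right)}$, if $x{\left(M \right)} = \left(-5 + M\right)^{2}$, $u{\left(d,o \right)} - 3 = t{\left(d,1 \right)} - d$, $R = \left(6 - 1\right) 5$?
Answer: $-1$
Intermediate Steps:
$t{\left(O,q \right)} = q \left(-4 + O\right)$
$R = 25$ ($R = 5 \cdot 5 = 25$)
$u{\left(d,o \right)} = -1$ ($u{\left(d,o \right)} = 3 - \left(d - \left(-4 + d\right)\right) = 3 + \left(\left(-4 + d\right) - d\right) = 3 - 4 = -1$)
$s{\left(E \right)} = -1$
$x{\left(-3 \right)} + 65 s{\left(1 \right)} = \left(-5 - 3\right)^{2} + 65 \left(-1\right) = \left(-8\right)^{2} - 65 = 64 - 65 = -1$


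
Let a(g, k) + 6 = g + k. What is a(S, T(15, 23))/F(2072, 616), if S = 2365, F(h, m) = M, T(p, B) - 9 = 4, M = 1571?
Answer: 2372/1571 ≈ 1.5099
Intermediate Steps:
T(p, B) = 13 (T(p, B) = 9 + 4 = 13)
F(h, m) = 1571
a(g, k) = -6 + g + k (a(g, k) = -6 + (g + k) = -6 + g + k)
a(S, T(15, 23))/F(2072, 616) = (-6 + 2365 + 13)/1571 = 2372*(1/1571) = 2372/1571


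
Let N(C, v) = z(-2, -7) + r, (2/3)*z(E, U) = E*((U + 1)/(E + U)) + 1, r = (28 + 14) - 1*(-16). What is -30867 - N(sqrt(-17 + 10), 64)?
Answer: -61849/2 ≈ -30925.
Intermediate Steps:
r = 58 (r = 42 + 16 = 58)
z(E, U) = 3/2 + 3*E*(1 + U)/(2*(E + U)) (z(E, U) = 3*(E*((U + 1)/(E + U)) + 1)/2 = 3*(E*((1 + U)/(E + U)) + 1)/2 = 3*(E*(1 + U)/(E + U) + 1)/2 = 3*(1 + E*(1 + U)/(E + U))/2 = 3/2 + 3*E*(1 + U)/(2*(E + U)))
N(C, v) = 115/2 (N(C, v) = 3*(-7 + 2*(-2) - 2*(-7))/(2*(-2 - 7)) + 58 = (3/2)*(-7 - 4 + 14)/(-9) + 58 = (3/2)*(-1/9)*3 + 58 = -1/2 + 58 = 115/2)
-30867 - N(sqrt(-17 + 10), 64) = -30867 - 1*115/2 = -30867 - 115/2 = -61849/2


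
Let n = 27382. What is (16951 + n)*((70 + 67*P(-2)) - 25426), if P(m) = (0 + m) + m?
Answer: -1135988792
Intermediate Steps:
P(m) = 2*m (P(m) = m + m = 2*m)
(16951 + n)*((70 + 67*P(-2)) - 25426) = (16951 + 27382)*((70 + 67*(2*(-2))) - 25426) = 44333*((70 + 67*(-4)) - 25426) = 44333*((70 - 268) - 25426) = 44333*(-198 - 25426) = 44333*(-25624) = -1135988792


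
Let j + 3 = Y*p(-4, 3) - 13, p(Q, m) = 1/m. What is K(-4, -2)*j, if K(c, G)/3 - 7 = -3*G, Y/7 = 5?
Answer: -169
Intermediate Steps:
Y = 35 (Y = 7*5 = 35)
K(c, G) = 21 - 9*G (K(c, G) = 21 + 3*(-3*G) = 21 - 9*G)
j = -13/3 (j = -3 + (35/3 - 13) = -3 - 4/3 = -13/3 ≈ -4.3333)
K(-4, -2)*j = (21 - 9*(-2))*(-13/3) = (21 + 18)*(-13/3) = 39*(-13/3) = -169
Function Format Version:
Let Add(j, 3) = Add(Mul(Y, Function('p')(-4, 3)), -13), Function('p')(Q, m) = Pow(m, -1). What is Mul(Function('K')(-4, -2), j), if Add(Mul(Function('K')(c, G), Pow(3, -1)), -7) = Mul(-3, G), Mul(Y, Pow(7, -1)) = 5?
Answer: -169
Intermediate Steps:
Y = 35 (Y = Mul(7, 5) = 35)
Function('K')(c, G) = Add(21, Mul(-9, G)) (Function('K')(c, G) = Add(21, Mul(3, Mul(-3, G))) = Add(21, Mul(-9, G)))
j = Rational(-13, 3) (j = Add(-3, Add(Mul(35, Pow(3, -1)), -13)) = Add(-3, Add(Mul(35, Rational(1, 3)), -13)) = Add(-3, Add(Rational(35, 3), -13)) = Add(-3, Rational(-4, 3)) = Rational(-13, 3) ≈ -4.3333)
Mul(Function('K')(-4, -2), j) = Mul(Add(21, Mul(-9, -2)), Rational(-13, 3)) = Mul(Add(21, 18), Rational(-13, 3)) = Mul(39, Rational(-13, 3)) = -169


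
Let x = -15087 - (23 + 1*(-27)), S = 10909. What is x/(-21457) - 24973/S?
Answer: -371305214/234074413 ≈ -1.5863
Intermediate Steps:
x = -15083 (x = -15087 - (23 - 27) = -15087 - 1*(-4) = -15087 + 4 = -15083)
x/(-21457) - 24973/S = -15083/(-21457) - 24973/10909 = -15083*(-1/21457) - 24973*1/10909 = 15083/21457 - 24973/10909 = -371305214/234074413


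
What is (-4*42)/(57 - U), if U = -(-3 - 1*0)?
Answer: -28/9 ≈ -3.1111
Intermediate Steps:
U = 3 (U = -(-3 + 0) = -1*(-3) = 3)
(-4*42)/(57 - U) = (-4*42)/(57 - 1*3) = -168/(57 - 3) = -168/54 = -168*1/54 = -28/9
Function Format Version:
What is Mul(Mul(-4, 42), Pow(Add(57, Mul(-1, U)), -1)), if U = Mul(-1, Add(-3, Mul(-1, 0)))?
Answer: Rational(-28, 9) ≈ -3.1111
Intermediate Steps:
U = 3 (U = Mul(-1, Add(-3, 0)) = Mul(-1, -3) = 3)
Mul(Mul(-4, 42), Pow(Add(57, Mul(-1, U)), -1)) = Mul(Mul(-4, 42), Pow(Add(57, Mul(-1, 3)), -1)) = Mul(-168, Pow(Add(57, -3), -1)) = Mul(-168, Pow(54, -1)) = Mul(-168, Rational(1, 54)) = Rational(-28, 9)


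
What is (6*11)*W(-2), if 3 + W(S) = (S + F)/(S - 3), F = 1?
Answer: -924/5 ≈ -184.80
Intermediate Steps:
W(S) = -3 + (1 + S)/(-3 + S) (W(S) = -3 + (S + 1)/(S - 3) = -3 + (1 + S)/(-3 + S))
(6*11)*W(-2) = (6*11)*(2*(5 - 1*(-2))/(-3 - 2)) = 66*(2*(5 + 2)/(-5)) = 66*(2*(-1/5)*7) = 66*(-14/5) = -924/5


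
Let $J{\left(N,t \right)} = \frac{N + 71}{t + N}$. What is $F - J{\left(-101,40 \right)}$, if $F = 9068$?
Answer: $\frac{553118}{61} \approx 9067.5$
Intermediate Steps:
$J{\left(N,t \right)} = \frac{71 + N}{N + t}$
$F - J{\left(-101,40 \right)} = 9068 - \frac{71 - 101}{-101 + 40} = 9068 - \frac{1}{-61} \left(-30\right) = 9068 - \left(- \frac{1}{61}\right) \left(-30\right) = 9068 - \frac{30}{61} = \frac{553118}{61}$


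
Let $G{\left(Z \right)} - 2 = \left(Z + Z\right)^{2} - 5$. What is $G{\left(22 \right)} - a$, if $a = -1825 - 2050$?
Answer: $5808$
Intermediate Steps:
$G{\left(Z \right)} = -3 + 4 Z^{2}$ ($G{\left(Z \right)} = 2 + \left(\left(Z + Z\right)^{2} - 5\right) = 2 + \left(\left(2 Z\right)^{2} - 5\right) = 2 + \left(4 Z^{2} - 5\right) = 2 + \left(-5 + 4 Z^{2}\right) = -3 + 4 Z^{2}$)
$a = -3875$ ($a = -1825 - 2050 = -3875$)
$G{\left(22 \right)} - a = \left(-3 + 4 \cdot 22^{2}\right) - -3875 = \left(-3 + 4 \cdot 484\right) + 3875 = \left(-3 + 1936\right) + 3875 = 1933 + 3875 = 5808$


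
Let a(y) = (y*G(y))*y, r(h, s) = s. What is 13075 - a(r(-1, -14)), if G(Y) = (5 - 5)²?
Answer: 13075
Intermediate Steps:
G(Y) = 0 (G(Y) = 0² = 0)
a(y) = 0 (a(y) = (y*0)*y = 0*y = 0)
13075 - a(r(-1, -14)) = 13075 - 1*0 = 13075 + 0 = 13075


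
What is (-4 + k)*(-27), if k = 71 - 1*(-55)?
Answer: -3294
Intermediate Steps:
k = 126 (k = 71 + 55 = 126)
(-4 + k)*(-27) = (-4 + 126)*(-27) = 122*(-27) = -3294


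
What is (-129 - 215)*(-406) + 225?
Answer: 139889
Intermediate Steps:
(-129 - 215)*(-406) + 225 = -344*(-406) + 225 = 139664 + 225 = 139889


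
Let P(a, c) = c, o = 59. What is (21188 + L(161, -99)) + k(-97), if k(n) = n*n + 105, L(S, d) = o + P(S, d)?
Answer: 30662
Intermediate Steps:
L(S, d) = 59 + d
k(n) = 105 + n² (k(n) = n² + 105 = 105 + n²)
(21188 + L(161, -99)) + k(-97) = (21188 + (59 - 99)) + (105 + (-97)²) = (21188 - 40) + (105 + 9409) = 21148 + 9514 = 30662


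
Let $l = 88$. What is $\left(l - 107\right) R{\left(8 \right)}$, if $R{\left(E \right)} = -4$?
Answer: $76$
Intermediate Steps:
$\left(l - 107\right) R{\left(8 \right)} = \left(88 - 107\right) \left(-4\right) = \left(-19\right) \left(-4\right) = 76$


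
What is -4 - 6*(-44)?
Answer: 260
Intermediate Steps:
-4 - 6*(-44) = -4 + 264 = 260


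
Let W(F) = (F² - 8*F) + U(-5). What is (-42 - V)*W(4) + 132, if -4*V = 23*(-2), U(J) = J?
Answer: 2511/2 ≈ 1255.5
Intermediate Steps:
V = 23/2 (V = -23*(-2)/4 = -¼*(-46) = 23/2 ≈ 11.500)
W(F) = -5 + F² - 8*F (W(F) = (F² - 8*F) - 5 = -5 + F² - 8*F)
(-42 - V)*W(4) + 132 = (-42 - 1*23/2)*(-5 + 4² - 8*4) + 132 = (-42 - 23/2)*(-5 + 16 - 32) + 132 = -107/2*(-21) + 132 = 2247/2 + 132 = 2511/2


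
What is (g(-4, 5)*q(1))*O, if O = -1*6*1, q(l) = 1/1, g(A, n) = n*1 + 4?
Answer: -54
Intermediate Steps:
g(A, n) = 4 + n (g(A, n) = n + 4 = 4 + n)
q(l) = 1
O = -6 (O = -6*1 = -6)
(g(-4, 5)*q(1))*O = ((4 + 5)*1)*(-6) = (9*1)*(-6) = 9*(-6) = -54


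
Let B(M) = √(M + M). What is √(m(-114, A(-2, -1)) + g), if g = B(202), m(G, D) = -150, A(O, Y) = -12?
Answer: √(-150 + 2*√101) ≈ 11.397*I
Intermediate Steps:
B(M) = √2*√M (B(M) = √(2*M) = √2*√M)
g = 2*√101 (g = √2*√202 = 2*√101 ≈ 20.100)
√(m(-114, A(-2, -1)) + g) = √(-150 + 2*√101)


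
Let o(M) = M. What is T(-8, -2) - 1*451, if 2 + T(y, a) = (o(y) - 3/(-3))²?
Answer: -404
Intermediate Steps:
T(y, a) = -2 + (1 + y)² (T(y, a) = -2 + (y - 3/(-3))² = -2 + (y - 3*(-⅓))² = -2 + (y + 1)² = -2 + (1 + y)²)
T(-8, -2) - 1*451 = (-2 + (1 - 8)²) - 1*451 = (-2 + (-7)²) - 451 = (-2 + 49) - 451 = 47 - 451 = -404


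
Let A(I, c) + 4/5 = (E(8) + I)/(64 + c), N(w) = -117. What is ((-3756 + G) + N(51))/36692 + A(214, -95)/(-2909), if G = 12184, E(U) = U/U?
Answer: 3791382053/16544239340 ≈ 0.22917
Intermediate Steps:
E(U) = 1
A(I, c) = -⅘ + (1 + I)/(64 + c)
((-3756 + G) + N(51))/36692 + A(214, -95)/(-2909) = ((-3756 + 12184) - 117)/36692 + ((-251 - 4*(-95) + 5*214)/(5*(64 - 95)))/(-2909) = (8428 - 117)*(1/36692) + ((⅕)*(-251 + 380 + 1070)/(-31))*(-1/2909) = 8311*(1/36692) + ((⅕)*(-1/31)*1199)*(-1/2909) = 8311/36692 - 1199/155*(-1/2909) = 8311/36692 + 1199/450895 = 3791382053/16544239340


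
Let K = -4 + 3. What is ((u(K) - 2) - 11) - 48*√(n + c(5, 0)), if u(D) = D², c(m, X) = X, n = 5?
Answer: -12 - 48*√5 ≈ -119.33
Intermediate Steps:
K = -1
((u(K) - 2) - 11) - 48*√(n + c(5, 0)) = (((-1)² - 2) - 11) - 48*√(5 + 0) = ((1 - 2) - 11) - 48*√5 = (-1 - 11) - 48*√5 = -12 - 48*√5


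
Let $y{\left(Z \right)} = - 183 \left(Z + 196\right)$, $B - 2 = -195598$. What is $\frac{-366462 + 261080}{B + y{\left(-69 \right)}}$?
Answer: $\frac{105382}{218837} \approx 0.48155$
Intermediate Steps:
$B = -195596$ ($B = 2 - 195598 = -195596$)
$y{\left(Z \right)} = -35868 - 183 Z$ ($y{\left(Z \right)} = - 183 \left(196 + Z\right) = -35868 - 183 Z$)
$\frac{-366462 + 261080}{B + y{\left(-69 \right)}} = \frac{-366462 + 261080}{-195596 - 23241} = - \frac{105382}{-195596 + \left(-35868 + 12627\right)} = - \frac{105382}{-195596 - 23241} = - \frac{105382}{-218837} = \left(-105382\right) \left(- \frac{1}{218837}\right) = \frac{105382}{218837}$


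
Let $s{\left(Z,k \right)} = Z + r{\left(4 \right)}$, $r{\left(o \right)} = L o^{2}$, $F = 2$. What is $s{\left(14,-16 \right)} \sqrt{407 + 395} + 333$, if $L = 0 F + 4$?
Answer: $333 + 78 \sqrt{802} \approx 2541.9$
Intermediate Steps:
$L = 4$ ($L = 0 \cdot 2 + 4 = 0 + 4 = 4$)
$r{\left(o \right)} = 4 o^{2}$
$s{\left(Z,k \right)} = 64 + Z$ ($s{\left(Z,k \right)} = Z + 4 \cdot 4^{2} = Z + 4 \cdot 16 = Z + 64 = 64 + Z$)
$s{\left(14,-16 \right)} \sqrt{407 + 395} + 333 = \left(64 + 14\right) \sqrt{407 + 395} + 333 = 78 \sqrt{802} + 333 = 333 + 78 \sqrt{802}$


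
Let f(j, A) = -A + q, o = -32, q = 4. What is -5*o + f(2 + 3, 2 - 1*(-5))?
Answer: 157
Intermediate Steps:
f(j, A) = 4 - A (f(j, A) = -A + 4 = 4 - A)
-5*o + f(2 + 3, 2 - 1*(-5)) = -5*(-32) + (4 - (2 - 1*(-5))) = 160 + (4 - (2 + 5)) = 160 + (4 - 1*7) = 160 + (4 - 7) = 160 - 3 = 157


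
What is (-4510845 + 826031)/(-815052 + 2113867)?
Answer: -526402/185545 ≈ -2.8371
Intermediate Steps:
(-4510845 + 826031)/(-815052 + 2113867) = -3684814/1298815 = -3684814*1/1298815 = -526402/185545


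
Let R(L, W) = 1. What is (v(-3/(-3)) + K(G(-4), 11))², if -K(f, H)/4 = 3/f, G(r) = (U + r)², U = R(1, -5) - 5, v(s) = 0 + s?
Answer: 169/256 ≈ 0.66016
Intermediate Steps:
v(s) = s
U = -4 (U = 1 - 5 = -4)
G(r) = (-4 + r)²
K(f, H) = -12/f
(v(-3/(-3)) + K(G(-4), 11))² = (-3/(-3) - 12/(-4 - 4)²)² = (-3*(-⅓) - 12/((-8)²))² = (1 - 12/64)² = (1 - 12*1/64)² = (1 - 3/16)² = (13/16)² = 169/256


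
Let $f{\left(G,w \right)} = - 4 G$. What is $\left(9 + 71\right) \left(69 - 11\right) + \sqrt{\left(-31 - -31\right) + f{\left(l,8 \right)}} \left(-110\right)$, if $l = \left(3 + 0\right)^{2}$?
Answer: $4640 - 660 i \approx 4640.0 - 660.0 i$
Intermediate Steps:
$l = 9$ ($l = 3^{2} = 9$)
$\left(9 + 71\right) \left(69 - 11\right) + \sqrt{\left(-31 - -31\right) + f{\left(l,8 \right)}} \left(-110\right) = \left(9 + 71\right) \left(69 - 11\right) + \sqrt{\left(-31 - -31\right) - 36} \left(-110\right) = 80 \cdot 58 + \sqrt{\left(-31 + 31\right) - 36} \left(-110\right) = 4640 + \sqrt{0 - 36} \left(-110\right) = 4640 + \sqrt{-36} \left(-110\right) = 4640 + 6 i \left(-110\right) = 4640 - 660 i$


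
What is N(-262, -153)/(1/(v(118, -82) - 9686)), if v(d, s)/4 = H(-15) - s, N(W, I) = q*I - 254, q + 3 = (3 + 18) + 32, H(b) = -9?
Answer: 74250176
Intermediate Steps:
q = 50 (q = -3 + ((3 + 18) + 32) = -3 + (21 + 32) = -3 + 53 = 50)
N(W, I) = -254 + 50*I (N(W, I) = 50*I - 254 = -254 + 50*I)
v(d, s) = -36 - 4*s (v(d, s) = 4*(-9 - s) = -36 - 4*s)
N(-262, -153)/(1/(v(118, -82) - 9686)) = (-254 + 50*(-153))/(1/((-36 - 4*(-82)) - 9686)) = (-254 - 7650)/(1/((-36 + 328) - 9686)) = -7904/(1/(292 - 9686)) = -7904/(1/(-9394)) = -7904/(-1/9394) = -7904*(-9394) = 74250176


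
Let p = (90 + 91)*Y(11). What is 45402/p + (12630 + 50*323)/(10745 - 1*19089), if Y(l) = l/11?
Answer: 93406277/377566 ≈ 247.39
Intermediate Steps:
Y(l) = l/11 (Y(l) = l*(1/11) = l/11)
p = 181 (p = (90 + 91)*((1/11)*11) = 181*1 = 181)
45402/p + (12630 + 50*323)/(10745 - 1*19089) = 45402/181 + (12630 + 50*323)/(10745 - 1*19089) = 45402*(1/181) + (12630 + 16150)/(10745 - 19089) = 45402/181 + 28780/(-8344) = 45402/181 + 28780*(-1/8344) = 45402/181 - 7195/2086 = 93406277/377566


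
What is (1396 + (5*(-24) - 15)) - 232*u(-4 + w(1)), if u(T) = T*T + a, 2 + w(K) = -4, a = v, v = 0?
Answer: -21939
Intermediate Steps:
a = 0
w(K) = -6 (w(K) = -2 - 4 = -6)
u(T) = T**2 (u(T) = T*T + 0 = T**2 + 0 = T**2)
(1396 + (5*(-24) - 15)) - 232*u(-4 + w(1)) = (1396 + (5*(-24) - 15)) - 232*(-4 - 6)**2 = (1396 + (-120 - 15)) - 232*(-10)**2 = (1396 - 135) - 232*100 = 1261 - 23200 = -21939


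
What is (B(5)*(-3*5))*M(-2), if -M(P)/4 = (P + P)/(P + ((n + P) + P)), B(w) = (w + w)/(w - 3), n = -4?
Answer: 120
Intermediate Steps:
B(w) = 2*w/(-3 + w) (B(w) = (2*w)/(-3 + w) = 2*w/(-3 + w))
M(P) = -8*P/(-4 + 3*P) (M(P) = -4*(P + P)/(P + ((-4 + P) + P)) = -4*2*P/(P + (-4 + 2*P)) = -4*2*P/(-4 + 3*P) = -8*P/(-4 + 3*P))
(B(5)*(-3*5))*M(-2) = ((2*5/(-3 + 5))*(-3*5))*(-8*(-2)/(-4 + 3*(-2))) = ((2*5/2)*(-15))*(-8*(-2)/(-4 - 6)) = ((2*5*(½))*(-15))*(-8*(-2)/(-10)) = (5*(-15))*(-8*(-2)*(-⅒)) = -75*(-8/5) = 120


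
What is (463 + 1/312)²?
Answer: 20867824849/97344 ≈ 2.1437e+5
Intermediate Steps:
(463 + 1/312)² = (144457/312)² = 20867824849/97344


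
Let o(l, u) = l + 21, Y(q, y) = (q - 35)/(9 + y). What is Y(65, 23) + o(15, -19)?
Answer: 591/16 ≈ 36.938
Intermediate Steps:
Y(q, y) = (-35 + q)/(9 + y)
o(l, u) = 21 + l
Y(65, 23) + o(15, -19) = (-35 + 65)/(9 + 23) + (21 + 15) = 30/32 + 36 = (1/32)*30 + 36 = 15/16 + 36 = 591/16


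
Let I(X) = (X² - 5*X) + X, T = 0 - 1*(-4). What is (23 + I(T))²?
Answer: 529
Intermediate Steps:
T = 4 (T = 0 + 4 = 4)
I(X) = X² - 4*X
(23 + I(T))² = (23 + 4*(-4 + 4))² = (23 + 4*0)² = (23 + 0)² = 23² = 529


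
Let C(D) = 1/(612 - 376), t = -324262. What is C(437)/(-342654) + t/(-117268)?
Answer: 6555470580215/2370758607048 ≈ 2.7651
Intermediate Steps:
C(D) = 1/236
C(437)/(-342654) + t/(-117268) = (1/236)/(-342654) - 324262/(-117268) = (1/236)*(-1/342654) - 324262*(-1/117268) = -1/80866344 + 162131/58634 = 6555470580215/2370758607048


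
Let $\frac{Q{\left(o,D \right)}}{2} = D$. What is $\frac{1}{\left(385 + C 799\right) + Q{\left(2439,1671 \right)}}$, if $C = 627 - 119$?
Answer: $\frac{1}{409619} \approx 2.4413 \cdot 10^{-6}$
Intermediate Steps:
$C = 508$
$Q{\left(o,D \right)} = 2 D$
$\frac{1}{\left(385 + C 799\right) + Q{\left(2439,1671 \right)}} = \frac{1}{\left(385 + 508 \cdot 799\right) + 2 \cdot 1671} = \frac{1}{\left(385 + 405892\right) + 3342} = \frac{1}{406277 + 3342} = \frac{1}{409619}$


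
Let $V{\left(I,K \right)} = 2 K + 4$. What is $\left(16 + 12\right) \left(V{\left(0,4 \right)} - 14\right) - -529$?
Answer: $473$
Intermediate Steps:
$V{\left(I,K \right)} = 4 + 2 K$
$\left(16 + 12\right) \left(V{\left(0,4 \right)} - 14\right) - -529 = \left(16 + 12\right) \left(\left(4 + 2 \cdot 4\right) - 14\right) - -529 = 28 \left(\left(4 + 8\right) - 14\right) + 529 = 28 \left(12 - 14\right) + 529 = 28 \left(-2\right) + 529 = -56 + 529 = 473$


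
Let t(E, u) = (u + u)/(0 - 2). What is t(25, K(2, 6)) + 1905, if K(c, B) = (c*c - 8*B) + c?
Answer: 1947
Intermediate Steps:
K(c, B) = c + c² - 8*B (K(c, B) = (c² - 8*B) + c = c + c² - 8*B)
t(E, u) = -u (t(E, u) = (2*u)/(-2) = (2*u)*(-½) = -u)
t(25, K(2, 6)) + 1905 = -(2 + 2² - 8*6) + 1905 = -(2 + 4 - 48) + 1905 = -1*(-42) + 1905 = 42 + 1905 = 1947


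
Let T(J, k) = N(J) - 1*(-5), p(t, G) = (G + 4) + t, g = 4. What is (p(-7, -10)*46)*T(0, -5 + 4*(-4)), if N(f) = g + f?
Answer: -5382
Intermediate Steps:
N(f) = 4 + f
p(t, G) = 4 + G + t (p(t, G) = (4 + G) + t = 4 + G + t)
T(J, k) = 9 + J (T(J, k) = (4 + J) - 1*(-5) = (4 + J) + 5 = 9 + J)
(p(-7, -10)*46)*T(0, -5 + 4*(-4)) = ((4 - 10 - 7)*46)*(9 + 0) = -13*46*9 = -598*9 = -5382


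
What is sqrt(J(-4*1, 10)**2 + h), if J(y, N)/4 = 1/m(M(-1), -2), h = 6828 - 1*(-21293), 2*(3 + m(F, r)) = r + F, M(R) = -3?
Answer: sqrt(3402705)/11 ≈ 167.69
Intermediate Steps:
m(F, r) = -3 + F/2 + r/2 (m(F, r) = -3 + (r + F)/2 = -3 + (F + r)/2 = -3 + (F/2 + r/2) = -3 + F/2 + r/2)
h = 28121 (h = 6828 + 21293 = 28121)
J(y, N) = -8/11 (J(y, N) = 4/(-3 + (1/2)*(-3) + (1/2)*(-2)) = 4/(-3 - 3/2 - 1) = 4/(-11/2) = 4*(-2/11) = -8/11)
sqrt(J(-4*1, 10)**2 + h) = sqrt((-8/11)**2 + 28121) = sqrt(64/121 + 28121) = sqrt(3402705/121) = sqrt(3402705)/11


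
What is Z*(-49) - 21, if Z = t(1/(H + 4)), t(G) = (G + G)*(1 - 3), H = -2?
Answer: 77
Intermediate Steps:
t(G) = -4*G (t(G) = (2*G)*(-2) = -4*G)
Z = -2 (Z = -4/(-2 + 4) = -4/2 = -4*½ = -2)
Z*(-49) - 21 = -2*(-49) - 21 = 98 - 21 = 77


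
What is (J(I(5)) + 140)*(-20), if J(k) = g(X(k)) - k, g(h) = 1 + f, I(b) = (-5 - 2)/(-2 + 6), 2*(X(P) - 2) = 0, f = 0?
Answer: -2855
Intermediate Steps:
X(P) = 2 (X(P) = 2 + (1/2)*0 = 2 + 0 = 2)
I(b) = -7/4
g(h) = 1 (g(h) = 1 + 0 = 1)
J(k) = 1 - k
(J(I(5)) + 140)*(-20) = ((1 - 1*(-7/4)) + 140)*(-20) = ((1 + 7/4) + 140)*(-20) = (11/4 + 140)*(-20) = (571/4)*(-20) = -2855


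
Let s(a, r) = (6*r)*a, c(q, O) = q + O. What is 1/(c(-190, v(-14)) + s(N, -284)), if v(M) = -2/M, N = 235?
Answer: -7/2804409 ≈ -2.4961e-6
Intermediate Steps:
c(q, O) = O + q
s(a, r) = 6*a*r
1/(c(-190, v(-14)) + s(N, -284)) = 1/((-2/(-14) - 190) + 6*235*(-284)) = 1/((-2*(-1/14) - 190) - 400440) = 1/((⅐ - 190) - 400440) = 1/(-1329/7 - 400440) = 1/(-2804409/7) = -7/2804409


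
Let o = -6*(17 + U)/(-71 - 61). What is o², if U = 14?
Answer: 961/484 ≈ 1.9855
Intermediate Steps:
o = 31/22 (o = -6*(17 + 14)/(-71 - 61) = -186/(-132) = -186*(-1)/132 = -6*(-31/132) = 31/22 ≈ 1.4091)
o² = (31/22)² = 961/484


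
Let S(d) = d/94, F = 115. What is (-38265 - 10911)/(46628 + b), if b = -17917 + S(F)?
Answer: -4622544/2698949 ≈ -1.7127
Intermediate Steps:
S(d) = d/94 (S(d) = d*(1/94) = d/94)
b = -1684083/94 (b = -17917 + (1/94)*115 = -17917 + 115/94 = -1684083/94 ≈ -17916.)
(-38265 - 10911)/(46628 + b) = (-38265 - 10911)/(46628 - 1684083/94) = -49176/2698949/94 = -49176*94/2698949 = -4622544/2698949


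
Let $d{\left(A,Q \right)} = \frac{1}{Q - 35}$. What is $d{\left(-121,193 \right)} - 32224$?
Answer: $- \frac{5091391}{158} \approx -32224.0$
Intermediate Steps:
$d{\left(A,Q \right)} = \frac{1}{-35 + Q}$
$d{\left(-121,193 \right)} - 32224 = \frac{1}{-35 + 193} - 32224 = \frac{1}{158} - 32224 = - \frac{5091391}{158}$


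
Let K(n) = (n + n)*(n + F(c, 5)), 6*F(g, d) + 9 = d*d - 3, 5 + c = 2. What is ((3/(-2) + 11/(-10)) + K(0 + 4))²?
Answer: 491401/225 ≈ 2184.0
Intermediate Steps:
c = -3 (c = -5 + 2 = -3)
F(g, d) = -2 + d²/6 (F(g, d) = -3/2 + (d*d - 3)/6 = -3/2 + (d² - 3)/6 = -3/2 + (-3 + d²)/6 = -3/2 + (-½ + d²/6) = -2 + d²/6)
K(n) = 2*n*(13/6 + n) (K(n) = (n + n)*(n + (-2 + (⅙)*5²)) = (2*n)*(n + (-2 + (⅙)*25)) = (2*n)*(n + (-2 + 25/6)) = (2*n)*(n + 13/6) = (2*n)*(13/6 + n) = 2*n*(13/6 + n))
((3/(-2) + 11/(-10)) + K(0 + 4))² = ((3/(-2) + 11/(-10)) + (0 + 4)*(13 + 6*(0 + 4))/3)² = ((3*(-½) + 11*(-⅒)) + (⅓)*4*(13 + 6*4))² = ((-3/2 - 11/10) + (⅓)*4*(13 + 24))² = (-13/5 + (⅓)*4*37)² = (-13/5 + 148/3)² = (701/15)² = 491401/225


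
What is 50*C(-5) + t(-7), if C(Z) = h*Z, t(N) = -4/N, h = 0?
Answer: 4/7 ≈ 0.57143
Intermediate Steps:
C(Z) = 0 (C(Z) = 0*Z = 0)
50*C(-5) + t(-7) = 50*0 - 4/(-7) = 0 - 4*(-⅐) = 0 + 4/7 = 4/7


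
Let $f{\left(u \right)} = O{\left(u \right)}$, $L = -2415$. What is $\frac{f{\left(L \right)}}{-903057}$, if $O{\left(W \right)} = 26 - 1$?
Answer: $- \frac{25}{903057} \approx -2.7684 \cdot 10^{-5}$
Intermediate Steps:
$O{\left(W \right)} = 25$ ($O{\left(W \right)} = 26 - 1 = 25$)
$f{\left(u \right)} = 25$
$\frac{f{\left(L \right)}}{-903057} = \frac{25}{-903057} = 25 \left(- \frac{1}{903057}\right) = - \frac{25}{903057}$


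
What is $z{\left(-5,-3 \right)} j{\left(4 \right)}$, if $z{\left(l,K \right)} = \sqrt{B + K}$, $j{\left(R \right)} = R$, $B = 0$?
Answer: $4 i \sqrt{3} \approx 6.9282 i$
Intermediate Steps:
$z{\left(l,K \right)} = \sqrt{K}$ ($z{\left(l,K \right)} = \sqrt{0 + K} = \sqrt{K}$)
$z{\left(-5,-3 \right)} j{\left(4 \right)} = \sqrt{-3} \cdot 4 = i \sqrt{3} \cdot 4 = 4 i \sqrt{3}$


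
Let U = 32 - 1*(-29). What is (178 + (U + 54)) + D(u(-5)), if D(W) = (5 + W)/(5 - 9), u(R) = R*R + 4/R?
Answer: 2857/10 ≈ 285.70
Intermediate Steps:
U = 61 (U = 32 + 29 = 61)
u(R) = R**2 + 4/R
D(W) = -5/4 - W/4 (D(W) = (5 + W)/(-4) = (5 + W)*(-1/4) = -5/4 - W/4)
(178 + (U + 54)) + D(u(-5)) = (178 + (61 + 54)) + (-5/4 - (4 + (-5)**3)/(4*(-5))) = (178 + 115) + (-5/4 - (-1)*(4 - 125)/20) = 293 + (-5/4 - (-1)*(-121)/20) = 293 + (-5/4 - 1/4*121/5) = 293 + (-5/4 - 121/20) = 293 - 73/10 = 2857/10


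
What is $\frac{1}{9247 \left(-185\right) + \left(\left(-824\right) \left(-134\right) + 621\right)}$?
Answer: $- \frac{1}{1599658} \approx -6.2513 \cdot 10^{-7}$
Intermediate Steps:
$\frac{1}{9247 \left(-185\right) + \left(\left(-824\right) \left(-134\right) + 621\right)} = \frac{1}{-1710695 + \left(110416 + 621\right)} = \frac{1}{-1710695 + 111037} = \frac{1}{-1599658} = - \frac{1}{1599658}$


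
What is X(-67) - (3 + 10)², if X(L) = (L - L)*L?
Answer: -169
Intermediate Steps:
X(L) = 0 (X(L) = 0*L = 0)
X(-67) - (3 + 10)² = 0 - (3 + 10)² = 0 - 1*13² = 0 - 1*169 = 0 - 169 = -169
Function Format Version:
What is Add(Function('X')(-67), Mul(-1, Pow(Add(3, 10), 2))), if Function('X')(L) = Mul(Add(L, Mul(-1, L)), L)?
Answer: -169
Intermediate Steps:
Function('X')(L) = 0 (Function('X')(L) = Mul(0, L) = 0)
Add(Function('X')(-67), Mul(-1, Pow(Add(3, 10), 2))) = Add(0, Mul(-1, Pow(Add(3, 10), 2))) = Add(0, Mul(-1, Pow(13, 2))) = Add(0, Mul(-1, 169)) = Add(0, -169) = -169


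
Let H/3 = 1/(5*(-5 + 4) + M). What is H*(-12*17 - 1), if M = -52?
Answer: 205/19 ≈ 10.789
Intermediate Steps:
H = -1/19 (H = 3/(5*(-5 + 4) - 52) = 3/(5*(-1) - 52) = 3/(-5 - 52) = 3/(-57) = 3*(-1/57) = -1/19 ≈ -0.052632)
H*(-12*17 - 1) = -(-12*17 - 1)/19 = -(-204 - 1)/19 = -1/19*(-205) = 205/19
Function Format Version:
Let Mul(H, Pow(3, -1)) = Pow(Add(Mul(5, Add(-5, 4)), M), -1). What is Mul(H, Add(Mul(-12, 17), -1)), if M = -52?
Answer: Rational(205, 19) ≈ 10.789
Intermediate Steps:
H = Rational(-1, 19) (H = Mul(3, Pow(Add(Mul(5, Add(-5, 4)), -52), -1)) = Mul(3, Pow(Add(Mul(5, -1), -52), -1)) = Mul(3, Pow(Add(-5, -52), -1)) = Mul(3, Pow(-57, -1)) = Mul(3, Rational(-1, 57)) = Rational(-1, 19) ≈ -0.052632)
Mul(H, Add(Mul(-12, 17), -1)) = Mul(Rational(-1, 19), Add(Mul(-12, 17), -1)) = Mul(Rational(-1, 19), Add(-204, -1)) = Mul(Rational(-1, 19), -205) = Rational(205, 19)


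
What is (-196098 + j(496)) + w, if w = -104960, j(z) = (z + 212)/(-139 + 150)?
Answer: -3310930/11 ≈ -3.0099e+5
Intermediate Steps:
j(z) = 212/11 + z/11 (j(z) = (212 + z)/11 = (212 + z)*(1/11) = 212/11 + z/11)
(-196098 + j(496)) + w = (-196098 + (212/11 + (1/11)*496)) - 104960 = (-196098 + (212/11 + 496/11)) - 104960 = (-196098 + 708/11) - 104960 = -2156370/11 - 104960 = -3310930/11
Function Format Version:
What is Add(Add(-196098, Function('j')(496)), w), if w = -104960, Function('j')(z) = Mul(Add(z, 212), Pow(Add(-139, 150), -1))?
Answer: Rational(-3310930, 11) ≈ -3.0099e+5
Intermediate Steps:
Function('j')(z) = Add(Rational(212, 11), Mul(Rational(1, 11), z)) (Function('j')(z) = Mul(Add(212, z), Pow(11, -1)) = Mul(Add(212, z), Rational(1, 11)) = Add(Rational(212, 11), Mul(Rational(1, 11), z)))
Add(Add(-196098, Function('j')(496)), w) = Add(Add(-196098, Add(Rational(212, 11), Mul(Rational(1, 11), 496))), -104960) = Add(Add(-196098, Add(Rational(212, 11), Rational(496, 11))), -104960) = Add(Add(-196098, Rational(708, 11)), -104960) = Add(Rational(-2156370, 11), -104960) = Rational(-3310930, 11)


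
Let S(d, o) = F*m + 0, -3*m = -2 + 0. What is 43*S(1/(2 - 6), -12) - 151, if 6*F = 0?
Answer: -151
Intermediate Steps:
m = ⅔ (m = -(-2 + 0)/3 = -⅓*(-2) = ⅔ ≈ 0.66667)
F = 0 (F = (⅙)*0 = 0)
S(d, o) = 0 (S(d, o) = 0*(⅔) + 0 = 0 + 0 = 0)
43*S(1/(2 - 6), -12) - 151 = 43*0 - 151 = 0 - 151 = -151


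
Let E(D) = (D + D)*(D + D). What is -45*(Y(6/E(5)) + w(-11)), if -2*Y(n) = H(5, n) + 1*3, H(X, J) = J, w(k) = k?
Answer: 11277/20 ≈ 563.85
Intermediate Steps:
E(D) = 4*D**2 (E(D) = (2*D)*(2*D) = 4*D**2)
Y(n) = -3/2 - n/2 (Y(n) = -(n + 1*3)/2 = -(n + 3)/2 = -(3 + n)/2 = -3/2 - n/2)
-45*(Y(6/E(5)) + w(-11)) = -45*((-3/2 - 3/(4*5**2)) - 11) = -45*((-3/2 - 3/(4*25)) - 11) = -45*((-3/2 - 3/100) - 11) = -45*(-153/100 - 11) = -45*(-1253/100) = 11277/20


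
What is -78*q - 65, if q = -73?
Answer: 5629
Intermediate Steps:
-78*q - 65 = -78*(-73) - 65 = 5694 - 65 = 5629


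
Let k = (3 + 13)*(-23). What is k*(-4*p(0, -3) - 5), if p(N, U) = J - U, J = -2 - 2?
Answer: 368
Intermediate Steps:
J = -4
p(N, U) = -4 - U
k = -368 (k = 16*(-23) = -368)
k*(-4*p(0, -3) - 5) = -368*(-4*(-4 - 1*(-3)) - 5) = -368*(-4*(-4 + 3) - 5) = -368*(-4*(-1) - 5) = -368*(4 - 5) = -368*(-1) = 368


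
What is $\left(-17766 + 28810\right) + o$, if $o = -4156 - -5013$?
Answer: $11901$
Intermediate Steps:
$o = 857$ ($o = -4156 + 5013 = 857$)
$\left(-17766 + 28810\right) + o = \left(-17766 + 28810\right) + 857 = 11044 + 857 = 11901$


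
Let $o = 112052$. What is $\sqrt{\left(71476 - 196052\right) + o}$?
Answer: $2 i \sqrt{3131} \approx 111.91 i$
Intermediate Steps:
$\sqrt{\left(71476 - 196052\right) + o} = \sqrt{\left(71476 - 196052\right) + 112052} = \sqrt{-124576 + 112052} = \sqrt{-12524} = 2 i \sqrt{3131}$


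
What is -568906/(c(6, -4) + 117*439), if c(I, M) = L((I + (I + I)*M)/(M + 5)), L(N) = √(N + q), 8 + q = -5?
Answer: -14610359439/1319078912 + 284453*I*√55/1319078912 ≈ -11.076 + 0.0015993*I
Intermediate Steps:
q = -13 (q = -8 - 5 = -13)
L(N) = √(-13 + N) (L(N) = √(N - 13) = √(-13 + N))
c(I, M) = √(-13 + (I + 2*I*M)/(5 + M)) (c(I, M) = √(-13 + (I + (I + I)*M)/(M + 5)) = √(-13 + (I + (2*I)*M)/(5 + M)) = √(-13 + (I + 2*I*M)/(5 + M)))
-568906/(c(6, -4) + 117*439) = -568906/(√((-65 - 13*(-4) + 6*(1 + 2*(-4)))/(5 - 4)) + 117*439) = -568906/(√((-65 + 52 + 6*(1 - 8))/1) + 51363) = -568906/(√(1*(-65 + 52 + 6*(-7))) + 51363) = -568906/(√(1*(-65 + 52 - 42)) + 51363) = -568906/(√(1*(-55)) + 51363) = -568906/(√(-55) + 51363) = -568906/(I*√55 + 51363) = -568906/(51363 + I*√55)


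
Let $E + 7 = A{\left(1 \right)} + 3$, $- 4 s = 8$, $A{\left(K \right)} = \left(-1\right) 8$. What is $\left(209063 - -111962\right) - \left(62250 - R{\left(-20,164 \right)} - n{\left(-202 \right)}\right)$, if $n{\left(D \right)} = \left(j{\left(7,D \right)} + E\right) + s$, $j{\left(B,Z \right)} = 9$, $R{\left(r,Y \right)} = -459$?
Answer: $258311$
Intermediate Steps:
$A{\left(K \right)} = -8$
$s = -2$ ($s = \left(- \frac{1}{4}\right) 8 = -2$)
$E = -12$ ($E = -7 + \left(-8 + 3\right) = -7 - 5 = -12$)
$n{\left(D \right)} = -5$ ($n{\left(D \right)} = \left(9 - 12\right) - 2 = -3 - 2 = -5$)
$\left(209063 - -111962\right) - \left(62250 - R{\left(-20,164 \right)} - n{\left(-202 \right)}\right) = \left(209063 - -111962\right) - \left(62709 + 5\right) = \left(209063 + 111962\right) - 62714 = 321025 - 62714 = 258311$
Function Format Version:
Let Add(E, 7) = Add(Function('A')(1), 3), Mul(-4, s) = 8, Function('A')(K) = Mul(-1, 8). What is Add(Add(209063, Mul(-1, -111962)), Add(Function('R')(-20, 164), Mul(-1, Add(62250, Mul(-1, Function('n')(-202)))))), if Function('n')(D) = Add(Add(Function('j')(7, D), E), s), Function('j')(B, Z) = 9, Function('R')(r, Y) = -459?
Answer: 258311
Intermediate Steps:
Function('A')(K) = -8
s = -2 (s = Mul(Rational(-1, 4), 8) = -2)
E = -12 (E = Add(-7, Add(-8, 3)) = Add(-7, -5) = -12)
Function('n')(D) = -5 (Function('n')(D) = Add(Add(9, -12), -2) = Add(-3, -2) = -5)
Add(Add(209063, Mul(-1, -111962)), Add(Function('R')(-20, 164), Mul(-1, Add(62250, Mul(-1, Function('n')(-202)))))) = Add(Add(209063, Mul(-1, -111962)), Add(-459, Mul(-1, Add(62250, Mul(-1, -5))))) = Add(Add(209063, 111962), Add(-459, Mul(-1, Add(62250, 5)))) = Add(321025, Add(-459, Mul(-1, 62255))) = Add(321025, Add(-459, -62255)) = Add(321025, -62714) = 258311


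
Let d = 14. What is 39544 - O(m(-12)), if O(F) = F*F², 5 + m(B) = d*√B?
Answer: 4389 + 63756*I*√3 ≈ 4389.0 + 1.1043e+5*I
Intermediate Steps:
m(B) = -5 + 14*√B
O(F) = F³
39544 - O(m(-12)) = 39544 - (-5 + 14*√(-12))³ = 39544 - (-5 + 14*(2*I*√3))³ = 39544 - (-5 + 28*I*√3)³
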